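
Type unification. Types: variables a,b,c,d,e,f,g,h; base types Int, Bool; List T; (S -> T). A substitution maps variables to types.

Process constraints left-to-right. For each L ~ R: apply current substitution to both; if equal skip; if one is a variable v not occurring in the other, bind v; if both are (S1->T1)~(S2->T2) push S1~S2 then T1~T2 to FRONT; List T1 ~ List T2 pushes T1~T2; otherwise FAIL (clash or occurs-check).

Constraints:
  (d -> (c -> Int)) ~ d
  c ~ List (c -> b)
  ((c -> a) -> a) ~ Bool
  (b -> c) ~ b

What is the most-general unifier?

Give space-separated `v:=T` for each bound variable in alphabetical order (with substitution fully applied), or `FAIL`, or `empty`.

step 1: unify (d -> (c -> Int)) ~ d  [subst: {-} | 3 pending]
  occurs-check fail

Answer: FAIL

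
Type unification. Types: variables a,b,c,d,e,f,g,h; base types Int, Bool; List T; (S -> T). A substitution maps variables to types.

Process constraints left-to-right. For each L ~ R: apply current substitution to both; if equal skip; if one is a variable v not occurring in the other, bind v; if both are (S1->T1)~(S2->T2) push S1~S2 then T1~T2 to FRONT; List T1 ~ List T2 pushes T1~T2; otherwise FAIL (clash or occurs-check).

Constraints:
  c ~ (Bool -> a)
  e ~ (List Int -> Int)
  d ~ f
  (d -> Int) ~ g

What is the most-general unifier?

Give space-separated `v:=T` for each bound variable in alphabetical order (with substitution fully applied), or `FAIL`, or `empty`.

step 1: unify c ~ (Bool -> a)  [subst: {-} | 3 pending]
  bind c := (Bool -> a)
step 2: unify e ~ (List Int -> Int)  [subst: {c:=(Bool -> a)} | 2 pending]
  bind e := (List Int -> Int)
step 3: unify d ~ f  [subst: {c:=(Bool -> a), e:=(List Int -> Int)} | 1 pending]
  bind d := f
step 4: unify (f -> Int) ~ g  [subst: {c:=(Bool -> a), e:=(List Int -> Int), d:=f} | 0 pending]
  bind g := (f -> Int)

Answer: c:=(Bool -> a) d:=f e:=(List Int -> Int) g:=(f -> Int)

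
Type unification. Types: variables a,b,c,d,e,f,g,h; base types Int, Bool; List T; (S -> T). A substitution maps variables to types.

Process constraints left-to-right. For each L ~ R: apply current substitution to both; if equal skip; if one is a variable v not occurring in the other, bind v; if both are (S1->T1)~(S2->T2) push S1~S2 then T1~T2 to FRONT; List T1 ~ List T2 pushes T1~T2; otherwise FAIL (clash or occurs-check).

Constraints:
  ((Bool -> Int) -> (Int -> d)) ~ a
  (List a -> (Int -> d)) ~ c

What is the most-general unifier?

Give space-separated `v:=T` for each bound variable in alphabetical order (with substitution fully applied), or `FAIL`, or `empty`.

Answer: a:=((Bool -> Int) -> (Int -> d)) c:=(List ((Bool -> Int) -> (Int -> d)) -> (Int -> d))

Derivation:
step 1: unify ((Bool -> Int) -> (Int -> d)) ~ a  [subst: {-} | 1 pending]
  bind a := ((Bool -> Int) -> (Int -> d))
step 2: unify (List ((Bool -> Int) -> (Int -> d)) -> (Int -> d)) ~ c  [subst: {a:=((Bool -> Int) -> (Int -> d))} | 0 pending]
  bind c := (List ((Bool -> Int) -> (Int -> d)) -> (Int -> d))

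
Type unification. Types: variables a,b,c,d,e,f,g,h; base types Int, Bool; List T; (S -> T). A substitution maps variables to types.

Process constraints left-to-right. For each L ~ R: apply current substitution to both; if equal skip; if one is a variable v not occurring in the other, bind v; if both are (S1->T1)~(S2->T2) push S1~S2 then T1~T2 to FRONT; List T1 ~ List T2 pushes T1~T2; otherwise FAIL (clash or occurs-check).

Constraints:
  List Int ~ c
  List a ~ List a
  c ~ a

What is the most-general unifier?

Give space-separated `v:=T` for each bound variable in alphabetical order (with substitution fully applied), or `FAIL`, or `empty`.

Answer: a:=List Int c:=List Int

Derivation:
step 1: unify List Int ~ c  [subst: {-} | 2 pending]
  bind c := List Int
step 2: unify List a ~ List a  [subst: {c:=List Int} | 1 pending]
  -> identical, skip
step 3: unify List Int ~ a  [subst: {c:=List Int} | 0 pending]
  bind a := List Int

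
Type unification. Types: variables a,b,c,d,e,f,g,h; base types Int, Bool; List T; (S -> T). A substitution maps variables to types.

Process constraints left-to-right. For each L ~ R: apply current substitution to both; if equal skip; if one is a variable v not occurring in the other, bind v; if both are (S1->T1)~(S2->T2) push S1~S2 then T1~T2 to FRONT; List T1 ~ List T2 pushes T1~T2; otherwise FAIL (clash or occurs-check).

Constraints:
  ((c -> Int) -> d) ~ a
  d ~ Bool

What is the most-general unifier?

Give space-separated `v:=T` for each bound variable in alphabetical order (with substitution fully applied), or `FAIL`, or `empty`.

step 1: unify ((c -> Int) -> d) ~ a  [subst: {-} | 1 pending]
  bind a := ((c -> Int) -> d)
step 2: unify d ~ Bool  [subst: {a:=((c -> Int) -> d)} | 0 pending]
  bind d := Bool

Answer: a:=((c -> Int) -> Bool) d:=Bool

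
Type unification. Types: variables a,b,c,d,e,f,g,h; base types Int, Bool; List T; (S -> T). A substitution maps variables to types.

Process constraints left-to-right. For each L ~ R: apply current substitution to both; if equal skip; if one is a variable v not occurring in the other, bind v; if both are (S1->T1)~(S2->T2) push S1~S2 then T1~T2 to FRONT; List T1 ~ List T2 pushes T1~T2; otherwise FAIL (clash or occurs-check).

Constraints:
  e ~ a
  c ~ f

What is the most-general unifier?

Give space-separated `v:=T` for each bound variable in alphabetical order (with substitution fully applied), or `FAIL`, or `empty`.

Answer: c:=f e:=a

Derivation:
step 1: unify e ~ a  [subst: {-} | 1 pending]
  bind e := a
step 2: unify c ~ f  [subst: {e:=a} | 0 pending]
  bind c := f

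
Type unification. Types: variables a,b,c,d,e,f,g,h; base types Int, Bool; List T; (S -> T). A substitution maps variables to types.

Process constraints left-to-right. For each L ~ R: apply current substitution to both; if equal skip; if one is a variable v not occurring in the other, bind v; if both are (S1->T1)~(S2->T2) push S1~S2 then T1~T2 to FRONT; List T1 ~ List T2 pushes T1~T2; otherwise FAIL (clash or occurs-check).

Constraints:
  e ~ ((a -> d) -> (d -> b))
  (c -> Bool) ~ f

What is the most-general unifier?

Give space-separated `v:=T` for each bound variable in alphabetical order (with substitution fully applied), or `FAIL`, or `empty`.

Answer: e:=((a -> d) -> (d -> b)) f:=(c -> Bool)

Derivation:
step 1: unify e ~ ((a -> d) -> (d -> b))  [subst: {-} | 1 pending]
  bind e := ((a -> d) -> (d -> b))
step 2: unify (c -> Bool) ~ f  [subst: {e:=((a -> d) -> (d -> b))} | 0 pending]
  bind f := (c -> Bool)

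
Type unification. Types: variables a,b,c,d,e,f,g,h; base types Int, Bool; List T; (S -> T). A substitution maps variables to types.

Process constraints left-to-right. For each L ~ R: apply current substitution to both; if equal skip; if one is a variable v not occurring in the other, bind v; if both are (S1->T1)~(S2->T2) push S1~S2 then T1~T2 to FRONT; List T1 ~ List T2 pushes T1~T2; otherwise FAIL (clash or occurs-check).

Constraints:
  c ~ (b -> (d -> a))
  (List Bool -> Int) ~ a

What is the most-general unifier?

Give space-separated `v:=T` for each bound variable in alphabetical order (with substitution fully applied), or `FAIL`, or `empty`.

Answer: a:=(List Bool -> Int) c:=(b -> (d -> (List Bool -> Int)))

Derivation:
step 1: unify c ~ (b -> (d -> a))  [subst: {-} | 1 pending]
  bind c := (b -> (d -> a))
step 2: unify (List Bool -> Int) ~ a  [subst: {c:=(b -> (d -> a))} | 0 pending]
  bind a := (List Bool -> Int)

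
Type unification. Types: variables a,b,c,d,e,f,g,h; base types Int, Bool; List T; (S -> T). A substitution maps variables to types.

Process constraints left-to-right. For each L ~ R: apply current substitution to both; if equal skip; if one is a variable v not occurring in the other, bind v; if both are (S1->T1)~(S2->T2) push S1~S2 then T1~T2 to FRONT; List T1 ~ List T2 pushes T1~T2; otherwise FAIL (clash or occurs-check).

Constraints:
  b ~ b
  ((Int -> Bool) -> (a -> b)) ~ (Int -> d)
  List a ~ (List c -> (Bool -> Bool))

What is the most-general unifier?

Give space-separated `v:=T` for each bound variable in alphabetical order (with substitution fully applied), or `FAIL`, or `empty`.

step 1: unify b ~ b  [subst: {-} | 2 pending]
  -> identical, skip
step 2: unify ((Int -> Bool) -> (a -> b)) ~ (Int -> d)  [subst: {-} | 1 pending]
  -> decompose arrow: push (Int -> Bool)~Int, (a -> b)~d
step 3: unify (Int -> Bool) ~ Int  [subst: {-} | 2 pending]
  clash: (Int -> Bool) vs Int

Answer: FAIL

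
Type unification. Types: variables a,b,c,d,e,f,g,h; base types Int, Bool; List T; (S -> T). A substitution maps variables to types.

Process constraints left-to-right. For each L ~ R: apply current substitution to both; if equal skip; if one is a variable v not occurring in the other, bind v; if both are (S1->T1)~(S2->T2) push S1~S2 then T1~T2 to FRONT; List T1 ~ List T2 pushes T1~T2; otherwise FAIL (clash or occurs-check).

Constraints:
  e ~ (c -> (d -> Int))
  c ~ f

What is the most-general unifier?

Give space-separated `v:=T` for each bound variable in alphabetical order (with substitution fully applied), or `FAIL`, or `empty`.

Answer: c:=f e:=(f -> (d -> Int))

Derivation:
step 1: unify e ~ (c -> (d -> Int))  [subst: {-} | 1 pending]
  bind e := (c -> (d -> Int))
step 2: unify c ~ f  [subst: {e:=(c -> (d -> Int))} | 0 pending]
  bind c := f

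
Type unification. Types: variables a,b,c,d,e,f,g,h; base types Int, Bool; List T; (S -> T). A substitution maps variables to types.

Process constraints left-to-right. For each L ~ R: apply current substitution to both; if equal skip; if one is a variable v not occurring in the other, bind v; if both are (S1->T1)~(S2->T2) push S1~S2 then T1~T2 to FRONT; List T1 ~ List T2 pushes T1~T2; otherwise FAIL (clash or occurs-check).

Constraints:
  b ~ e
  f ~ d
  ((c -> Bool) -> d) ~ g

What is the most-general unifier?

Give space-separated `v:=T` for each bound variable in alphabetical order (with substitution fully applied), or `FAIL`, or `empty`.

Answer: b:=e f:=d g:=((c -> Bool) -> d)

Derivation:
step 1: unify b ~ e  [subst: {-} | 2 pending]
  bind b := e
step 2: unify f ~ d  [subst: {b:=e} | 1 pending]
  bind f := d
step 3: unify ((c -> Bool) -> d) ~ g  [subst: {b:=e, f:=d} | 0 pending]
  bind g := ((c -> Bool) -> d)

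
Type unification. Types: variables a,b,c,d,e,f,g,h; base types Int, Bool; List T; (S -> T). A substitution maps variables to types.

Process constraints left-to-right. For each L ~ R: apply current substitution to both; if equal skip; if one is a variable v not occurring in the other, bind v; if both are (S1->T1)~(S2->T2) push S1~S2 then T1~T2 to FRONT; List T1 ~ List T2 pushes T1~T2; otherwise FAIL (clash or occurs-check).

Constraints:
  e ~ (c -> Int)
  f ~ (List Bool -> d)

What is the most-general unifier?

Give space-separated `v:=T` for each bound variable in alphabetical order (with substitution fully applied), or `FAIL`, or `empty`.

step 1: unify e ~ (c -> Int)  [subst: {-} | 1 pending]
  bind e := (c -> Int)
step 2: unify f ~ (List Bool -> d)  [subst: {e:=(c -> Int)} | 0 pending]
  bind f := (List Bool -> d)

Answer: e:=(c -> Int) f:=(List Bool -> d)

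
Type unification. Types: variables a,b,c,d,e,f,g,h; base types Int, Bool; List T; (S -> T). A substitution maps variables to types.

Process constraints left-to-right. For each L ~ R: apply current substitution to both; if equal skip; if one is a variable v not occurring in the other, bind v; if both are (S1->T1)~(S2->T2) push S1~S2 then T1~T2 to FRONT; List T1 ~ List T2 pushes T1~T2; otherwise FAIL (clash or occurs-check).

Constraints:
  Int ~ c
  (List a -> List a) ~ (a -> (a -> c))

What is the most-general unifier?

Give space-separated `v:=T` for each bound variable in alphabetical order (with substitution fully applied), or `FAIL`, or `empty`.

Answer: FAIL

Derivation:
step 1: unify Int ~ c  [subst: {-} | 1 pending]
  bind c := Int
step 2: unify (List a -> List a) ~ (a -> (a -> Int))  [subst: {c:=Int} | 0 pending]
  -> decompose arrow: push List a~a, List a~(a -> Int)
step 3: unify List a ~ a  [subst: {c:=Int} | 1 pending]
  occurs-check fail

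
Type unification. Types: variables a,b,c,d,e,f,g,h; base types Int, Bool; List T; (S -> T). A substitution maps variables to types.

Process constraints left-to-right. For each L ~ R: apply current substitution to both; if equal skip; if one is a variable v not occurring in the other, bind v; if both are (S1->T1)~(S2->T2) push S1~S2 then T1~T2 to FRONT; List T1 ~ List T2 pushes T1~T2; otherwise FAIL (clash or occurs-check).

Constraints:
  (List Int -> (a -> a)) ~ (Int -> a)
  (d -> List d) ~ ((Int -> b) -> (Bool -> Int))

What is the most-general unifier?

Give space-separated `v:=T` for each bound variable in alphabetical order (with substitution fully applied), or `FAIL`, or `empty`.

step 1: unify (List Int -> (a -> a)) ~ (Int -> a)  [subst: {-} | 1 pending]
  -> decompose arrow: push List Int~Int, (a -> a)~a
step 2: unify List Int ~ Int  [subst: {-} | 2 pending]
  clash: List Int vs Int

Answer: FAIL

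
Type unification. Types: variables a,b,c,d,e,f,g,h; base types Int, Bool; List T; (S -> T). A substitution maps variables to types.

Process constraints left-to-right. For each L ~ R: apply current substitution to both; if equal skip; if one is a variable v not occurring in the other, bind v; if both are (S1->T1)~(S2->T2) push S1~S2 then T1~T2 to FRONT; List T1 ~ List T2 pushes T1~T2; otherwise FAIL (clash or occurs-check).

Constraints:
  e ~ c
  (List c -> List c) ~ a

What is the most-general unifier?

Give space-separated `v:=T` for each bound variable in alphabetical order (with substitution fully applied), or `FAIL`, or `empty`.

step 1: unify e ~ c  [subst: {-} | 1 pending]
  bind e := c
step 2: unify (List c -> List c) ~ a  [subst: {e:=c} | 0 pending]
  bind a := (List c -> List c)

Answer: a:=(List c -> List c) e:=c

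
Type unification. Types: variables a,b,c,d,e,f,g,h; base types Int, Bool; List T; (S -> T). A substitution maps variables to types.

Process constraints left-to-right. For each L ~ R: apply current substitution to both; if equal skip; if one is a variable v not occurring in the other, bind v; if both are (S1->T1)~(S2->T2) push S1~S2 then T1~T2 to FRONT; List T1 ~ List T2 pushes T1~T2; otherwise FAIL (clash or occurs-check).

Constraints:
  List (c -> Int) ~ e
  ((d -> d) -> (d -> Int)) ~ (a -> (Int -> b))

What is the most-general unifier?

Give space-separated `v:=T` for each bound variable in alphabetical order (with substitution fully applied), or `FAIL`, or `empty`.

Answer: a:=(Int -> Int) b:=Int d:=Int e:=List (c -> Int)

Derivation:
step 1: unify List (c -> Int) ~ e  [subst: {-} | 1 pending]
  bind e := List (c -> Int)
step 2: unify ((d -> d) -> (d -> Int)) ~ (a -> (Int -> b))  [subst: {e:=List (c -> Int)} | 0 pending]
  -> decompose arrow: push (d -> d)~a, (d -> Int)~(Int -> b)
step 3: unify (d -> d) ~ a  [subst: {e:=List (c -> Int)} | 1 pending]
  bind a := (d -> d)
step 4: unify (d -> Int) ~ (Int -> b)  [subst: {e:=List (c -> Int), a:=(d -> d)} | 0 pending]
  -> decompose arrow: push d~Int, Int~b
step 5: unify d ~ Int  [subst: {e:=List (c -> Int), a:=(d -> d)} | 1 pending]
  bind d := Int
step 6: unify Int ~ b  [subst: {e:=List (c -> Int), a:=(d -> d), d:=Int} | 0 pending]
  bind b := Int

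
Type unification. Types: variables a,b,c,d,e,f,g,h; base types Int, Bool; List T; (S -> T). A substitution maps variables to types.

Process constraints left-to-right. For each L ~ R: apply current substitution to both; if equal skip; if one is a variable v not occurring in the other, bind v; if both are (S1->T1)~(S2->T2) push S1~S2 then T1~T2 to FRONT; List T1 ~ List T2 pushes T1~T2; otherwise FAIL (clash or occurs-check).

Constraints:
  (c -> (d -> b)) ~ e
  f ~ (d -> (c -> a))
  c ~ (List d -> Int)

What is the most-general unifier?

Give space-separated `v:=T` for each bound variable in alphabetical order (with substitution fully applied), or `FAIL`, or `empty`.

Answer: c:=(List d -> Int) e:=((List d -> Int) -> (d -> b)) f:=(d -> ((List d -> Int) -> a))

Derivation:
step 1: unify (c -> (d -> b)) ~ e  [subst: {-} | 2 pending]
  bind e := (c -> (d -> b))
step 2: unify f ~ (d -> (c -> a))  [subst: {e:=(c -> (d -> b))} | 1 pending]
  bind f := (d -> (c -> a))
step 3: unify c ~ (List d -> Int)  [subst: {e:=(c -> (d -> b)), f:=(d -> (c -> a))} | 0 pending]
  bind c := (List d -> Int)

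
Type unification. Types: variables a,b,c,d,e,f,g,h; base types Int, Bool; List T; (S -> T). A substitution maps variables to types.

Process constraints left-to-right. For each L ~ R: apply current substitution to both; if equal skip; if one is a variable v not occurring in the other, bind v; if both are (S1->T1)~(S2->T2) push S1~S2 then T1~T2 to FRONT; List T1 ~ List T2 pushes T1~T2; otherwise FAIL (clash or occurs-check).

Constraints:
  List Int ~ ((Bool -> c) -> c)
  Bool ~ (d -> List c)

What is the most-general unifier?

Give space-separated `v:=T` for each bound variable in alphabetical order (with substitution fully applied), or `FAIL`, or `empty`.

Answer: FAIL

Derivation:
step 1: unify List Int ~ ((Bool -> c) -> c)  [subst: {-} | 1 pending]
  clash: List Int vs ((Bool -> c) -> c)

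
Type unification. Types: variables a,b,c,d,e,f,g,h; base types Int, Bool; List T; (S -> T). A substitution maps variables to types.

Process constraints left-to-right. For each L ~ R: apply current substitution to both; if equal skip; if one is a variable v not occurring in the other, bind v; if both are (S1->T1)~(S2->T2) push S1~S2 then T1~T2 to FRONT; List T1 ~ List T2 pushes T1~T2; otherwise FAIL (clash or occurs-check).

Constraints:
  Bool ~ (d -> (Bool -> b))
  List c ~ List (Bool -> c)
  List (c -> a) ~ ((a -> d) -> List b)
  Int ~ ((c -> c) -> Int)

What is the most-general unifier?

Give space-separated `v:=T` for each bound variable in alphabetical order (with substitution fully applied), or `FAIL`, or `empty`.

step 1: unify Bool ~ (d -> (Bool -> b))  [subst: {-} | 3 pending]
  clash: Bool vs (d -> (Bool -> b))

Answer: FAIL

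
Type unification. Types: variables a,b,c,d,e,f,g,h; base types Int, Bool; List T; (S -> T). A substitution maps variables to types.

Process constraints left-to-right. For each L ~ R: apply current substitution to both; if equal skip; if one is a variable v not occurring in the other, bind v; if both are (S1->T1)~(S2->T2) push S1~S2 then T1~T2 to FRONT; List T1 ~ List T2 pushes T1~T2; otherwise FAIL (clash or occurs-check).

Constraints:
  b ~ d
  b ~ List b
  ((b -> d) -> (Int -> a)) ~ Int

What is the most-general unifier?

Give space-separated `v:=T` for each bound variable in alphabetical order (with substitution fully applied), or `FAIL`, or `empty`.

Answer: FAIL

Derivation:
step 1: unify b ~ d  [subst: {-} | 2 pending]
  bind b := d
step 2: unify d ~ List d  [subst: {b:=d} | 1 pending]
  occurs-check fail: d in List d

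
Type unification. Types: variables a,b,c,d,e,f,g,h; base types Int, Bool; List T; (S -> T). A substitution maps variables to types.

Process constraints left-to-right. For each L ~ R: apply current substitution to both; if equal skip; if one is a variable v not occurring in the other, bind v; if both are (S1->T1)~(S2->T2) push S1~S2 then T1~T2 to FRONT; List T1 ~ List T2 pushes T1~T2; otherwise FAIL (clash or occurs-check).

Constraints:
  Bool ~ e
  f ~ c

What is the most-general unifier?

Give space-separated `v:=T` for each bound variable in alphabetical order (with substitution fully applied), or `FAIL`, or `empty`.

Answer: e:=Bool f:=c

Derivation:
step 1: unify Bool ~ e  [subst: {-} | 1 pending]
  bind e := Bool
step 2: unify f ~ c  [subst: {e:=Bool} | 0 pending]
  bind f := c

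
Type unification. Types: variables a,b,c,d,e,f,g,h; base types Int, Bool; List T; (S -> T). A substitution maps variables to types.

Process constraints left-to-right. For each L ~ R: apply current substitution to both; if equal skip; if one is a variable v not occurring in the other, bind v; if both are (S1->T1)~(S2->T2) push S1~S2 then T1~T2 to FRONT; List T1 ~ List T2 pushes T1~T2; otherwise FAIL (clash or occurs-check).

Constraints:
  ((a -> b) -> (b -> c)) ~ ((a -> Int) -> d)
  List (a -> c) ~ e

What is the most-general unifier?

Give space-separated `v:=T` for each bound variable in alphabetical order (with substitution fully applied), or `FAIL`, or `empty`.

step 1: unify ((a -> b) -> (b -> c)) ~ ((a -> Int) -> d)  [subst: {-} | 1 pending]
  -> decompose arrow: push (a -> b)~(a -> Int), (b -> c)~d
step 2: unify (a -> b) ~ (a -> Int)  [subst: {-} | 2 pending]
  -> decompose arrow: push a~a, b~Int
step 3: unify a ~ a  [subst: {-} | 3 pending]
  -> identical, skip
step 4: unify b ~ Int  [subst: {-} | 2 pending]
  bind b := Int
step 5: unify (Int -> c) ~ d  [subst: {b:=Int} | 1 pending]
  bind d := (Int -> c)
step 6: unify List (a -> c) ~ e  [subst: {b:=Int, d:=(Int -> c)} | 0 pending]
  bind e := List (a -> c)

Answer: b:=Int d:=(Int -> c) e:=List (a -> c)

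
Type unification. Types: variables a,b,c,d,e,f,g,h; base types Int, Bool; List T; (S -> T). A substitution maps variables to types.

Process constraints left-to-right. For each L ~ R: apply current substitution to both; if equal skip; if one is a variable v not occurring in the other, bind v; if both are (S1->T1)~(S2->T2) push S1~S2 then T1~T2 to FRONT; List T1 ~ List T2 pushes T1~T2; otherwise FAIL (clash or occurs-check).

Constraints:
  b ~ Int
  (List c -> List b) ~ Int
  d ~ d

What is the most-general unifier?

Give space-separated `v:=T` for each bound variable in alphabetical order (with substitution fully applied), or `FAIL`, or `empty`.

Answer: FAIL

Derivation:
step 1: unify b ~ Int  [subst: {-} | 2 pending]
  bind b := Int
step 2: unify (List c -> List Int) ~ Int  [subst: {b:=Int} | 1 pending]
  clash: (List c -> List Int) vs Int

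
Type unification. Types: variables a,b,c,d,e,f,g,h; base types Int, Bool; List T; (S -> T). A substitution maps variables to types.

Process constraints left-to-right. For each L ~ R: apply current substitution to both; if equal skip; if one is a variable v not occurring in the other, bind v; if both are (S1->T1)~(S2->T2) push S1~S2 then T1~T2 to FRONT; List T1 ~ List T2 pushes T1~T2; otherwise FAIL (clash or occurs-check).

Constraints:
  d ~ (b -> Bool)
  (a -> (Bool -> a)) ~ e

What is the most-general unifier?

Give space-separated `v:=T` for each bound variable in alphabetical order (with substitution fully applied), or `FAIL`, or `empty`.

Answer: d:=(b -> Bool) e:=(a -> (Bool -> a))

Derivation:
step 1: unify d ~ (b -> Bool)  [subst: {-} | 1 pending]
  bind d := (b -> Bool)
step 2: unify (a -> (Bool -> a)) ~ e  [subst: {d:=(b -> Bool)} | 0 pending]
  bind e := (a -> (Bool -> a))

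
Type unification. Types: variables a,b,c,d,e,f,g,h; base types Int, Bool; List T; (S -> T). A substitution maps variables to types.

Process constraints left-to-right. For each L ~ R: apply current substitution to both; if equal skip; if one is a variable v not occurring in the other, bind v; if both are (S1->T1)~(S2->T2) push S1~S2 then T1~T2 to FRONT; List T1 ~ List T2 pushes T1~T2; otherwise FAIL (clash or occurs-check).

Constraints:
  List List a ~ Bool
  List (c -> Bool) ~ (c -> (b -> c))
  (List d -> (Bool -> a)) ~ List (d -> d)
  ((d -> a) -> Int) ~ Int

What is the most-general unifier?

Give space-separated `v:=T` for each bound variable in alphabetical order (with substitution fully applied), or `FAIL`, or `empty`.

Answer: FAIL

Derivation:
step 1: unify List List a ~ Bool  [subst: {-} | 3 pending]
  clash: List List a vs Bool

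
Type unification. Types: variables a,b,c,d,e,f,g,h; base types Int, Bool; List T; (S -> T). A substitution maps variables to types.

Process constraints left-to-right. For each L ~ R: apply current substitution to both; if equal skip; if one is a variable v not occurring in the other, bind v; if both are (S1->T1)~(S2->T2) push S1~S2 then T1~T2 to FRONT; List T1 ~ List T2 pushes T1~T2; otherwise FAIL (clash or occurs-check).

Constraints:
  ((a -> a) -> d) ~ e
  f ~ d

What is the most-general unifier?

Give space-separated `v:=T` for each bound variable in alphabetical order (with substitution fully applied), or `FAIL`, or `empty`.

Answer: e:=((a -> a) -> d) f:=d

Derivation:
step 1: unify ((a -> a) -> d) ~ e  [subst: {-} | 1 pending]
  bind e := ((a -> a) -> d)
step 2: unify f ~ d  [subst: {e:=((a -> a) -> d)} | 0 pending]
  bind f := d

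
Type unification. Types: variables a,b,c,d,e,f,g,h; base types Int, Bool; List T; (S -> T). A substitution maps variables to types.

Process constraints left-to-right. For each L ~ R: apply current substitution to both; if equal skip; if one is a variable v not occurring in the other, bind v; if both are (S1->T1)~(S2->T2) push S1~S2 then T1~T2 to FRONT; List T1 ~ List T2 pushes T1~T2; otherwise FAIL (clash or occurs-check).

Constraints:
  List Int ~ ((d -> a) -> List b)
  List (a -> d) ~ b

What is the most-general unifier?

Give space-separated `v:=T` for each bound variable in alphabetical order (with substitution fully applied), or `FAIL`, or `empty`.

step 1: unify List Int ~ ((d -> a) -> List b)  [subst: {-} | 1 pending]
  clash: List Int vs ((d -> a) -> List b)

Answer: FAIL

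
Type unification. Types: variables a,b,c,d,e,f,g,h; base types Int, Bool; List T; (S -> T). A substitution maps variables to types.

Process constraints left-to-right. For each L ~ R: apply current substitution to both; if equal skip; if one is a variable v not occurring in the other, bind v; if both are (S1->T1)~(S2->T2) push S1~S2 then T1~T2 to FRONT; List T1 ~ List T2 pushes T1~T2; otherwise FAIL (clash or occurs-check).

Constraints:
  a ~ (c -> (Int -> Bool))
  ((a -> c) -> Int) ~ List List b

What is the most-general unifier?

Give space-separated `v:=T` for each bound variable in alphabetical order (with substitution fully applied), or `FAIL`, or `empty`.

step 1: unify a ~ (c -> (Int -> Bool))  [subst: {-} | 1 pending]
  bind a := (c -> (Int -> Bool))
step 2: unify (((c -> (Int -> Bool)) -> c) -> Int) ~ List List b  [subst: {a:=(c -> (Int -> Bool))} | 0 pending]
  clash: (((c -> (Int -> Bool)) -> c) -> Int) vs List List b

Answer: FAIL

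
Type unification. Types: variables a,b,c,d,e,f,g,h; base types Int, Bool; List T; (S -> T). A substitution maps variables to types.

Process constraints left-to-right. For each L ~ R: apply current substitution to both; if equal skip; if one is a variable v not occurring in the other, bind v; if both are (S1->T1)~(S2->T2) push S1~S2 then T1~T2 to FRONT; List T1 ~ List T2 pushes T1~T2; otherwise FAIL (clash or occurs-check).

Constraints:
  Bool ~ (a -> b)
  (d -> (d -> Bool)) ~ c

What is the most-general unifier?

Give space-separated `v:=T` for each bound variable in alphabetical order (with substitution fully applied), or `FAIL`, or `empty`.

Answer: FAIL

Derivation:
step 1: unify Bool ~ (a -> b)  [subst: {-} | 1 pending]
  clash: Bool vs (a -> b)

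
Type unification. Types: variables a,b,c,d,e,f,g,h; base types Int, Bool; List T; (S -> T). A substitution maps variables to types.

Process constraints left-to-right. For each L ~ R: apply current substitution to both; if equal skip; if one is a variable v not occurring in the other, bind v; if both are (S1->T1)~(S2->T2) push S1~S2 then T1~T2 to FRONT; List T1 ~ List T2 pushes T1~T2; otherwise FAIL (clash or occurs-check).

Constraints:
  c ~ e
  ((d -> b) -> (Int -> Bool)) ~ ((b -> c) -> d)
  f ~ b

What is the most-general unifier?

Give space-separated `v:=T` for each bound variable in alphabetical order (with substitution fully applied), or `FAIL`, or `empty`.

step 1: unify c ~ e  [subst: {-} | 2 pending]
  bind c := e
step 2: unify ((d -> b) -> (Int -> Bool)) ~ ((b -> e) -> d)  [subst: {c:=e} | 1 pending]
  -> decompose arrow: push (d -> b)~(b -> e), (Int -> Bool)~d
step 3: unify (d -> b) ~ (b -> e)  [subst: {c:=e} | 2 pending]
  -> decompose arrow: push d~b, b~e
step 4: unify d ~ b  [subst: {c:=e} | 3 pending]
  bind d := b
step 5: unify b ~ e  [subst: {c:=e, d:=b} | 2 pending]
  bind b := e
step 6: unify (Int -> Bool) ~ e  [subst: {c:=e, d:=b, b:=e} | 1 pending]
  bind e := (Int -> Bool)
step 7: unify f ~ (Int -> Bool)  [subst: {c:=e, d:=b, b:=e, e:=(Int -> Bool)} | 0 pending]
  bind f := (Int -> Bool)

Answer: b:=(Int -> Bool) c:=(Int -> Bool) d:=(Int -> Bool) e:=(Int -> Bool) f:=(Int -> Bool)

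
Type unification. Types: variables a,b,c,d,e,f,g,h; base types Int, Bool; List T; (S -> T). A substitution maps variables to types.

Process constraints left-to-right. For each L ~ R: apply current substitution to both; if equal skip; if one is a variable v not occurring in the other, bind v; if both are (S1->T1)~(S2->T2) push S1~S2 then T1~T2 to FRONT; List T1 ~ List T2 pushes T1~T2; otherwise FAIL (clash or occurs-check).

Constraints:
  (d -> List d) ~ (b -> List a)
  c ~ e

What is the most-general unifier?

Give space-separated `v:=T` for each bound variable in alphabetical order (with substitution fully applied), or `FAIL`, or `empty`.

step 1: unify (d -> List d) ~ (b -> List a)  [subst: {-} | 1 pending]
  -> decompose arrow: push d~b, List d~List a
step 2: unify d ~ b  [subst: {-} | 2 pending]
  bind d := b
step 3: unify List b ~ List a  [subst: {d:=b} | 1 pending]
  -> decompose List: push b~a
step 4: unify b ~ a  [subst: {d:=b} | 1 pending]
  bind b := a
step 5: unify c ~ e  [subst: {d:=b, b:=a} | 0 pending]
  bind c := e

Answer: b:=a c:=e d:=a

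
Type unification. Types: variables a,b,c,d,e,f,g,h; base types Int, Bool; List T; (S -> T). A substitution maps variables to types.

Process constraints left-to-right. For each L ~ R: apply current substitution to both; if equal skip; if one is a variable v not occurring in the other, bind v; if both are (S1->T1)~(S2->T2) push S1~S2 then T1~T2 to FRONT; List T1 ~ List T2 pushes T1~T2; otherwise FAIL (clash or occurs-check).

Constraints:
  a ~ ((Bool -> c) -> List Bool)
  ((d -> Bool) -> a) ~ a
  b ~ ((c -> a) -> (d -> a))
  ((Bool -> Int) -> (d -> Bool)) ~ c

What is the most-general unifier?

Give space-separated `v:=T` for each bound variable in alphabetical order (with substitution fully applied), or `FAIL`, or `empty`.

Answer: FAIL

Derivation:
step 1: unify a ~ ((Bool -> c) -> List Bool)  [subst: {-} | 3 pending]
  bind a := ((Bool -> c) -> List Bool)
step 2: unify ((d -> Bool) -> ((Bool -> c) -> List Bool)) ~ ((Bool -> c) -> List Bool)  [subst: {a:=((Bool -> c) -> List Bool)} | 2 pending]
  -> decompose arrow: push (d -> Bool)~(Bool -> c), ((Bool -> c) -> List Bool)~List Bool
step 3: unify (d -> Bool) ~ (Bool -> c)  [subst: {a:=((Bool -> c) -> List Bool)} | 3 pending]
  -> decompose arrow: push d~Bool, Bool~c
step 4: unify d ~ Bool  [subst: {a:=((Bool -> c) -> List Bool)} | 4 pending]
  bind d := Bool
step 5: unify Bool ~ c  [subst: {a:=((Bool -> c) -> List Bool), d:=Bool} | 3 pending]
  bind c := Bool
step 6: unify ((Bool -> Bool) -> List Bool) ~ List Bool  [subst: {a:=((Bool -> c) -> List Bool), d:=Bool, c:=Bool} | 2 pending]
  clash: ((Bool -> Bool) -> List Bool) vs List Bool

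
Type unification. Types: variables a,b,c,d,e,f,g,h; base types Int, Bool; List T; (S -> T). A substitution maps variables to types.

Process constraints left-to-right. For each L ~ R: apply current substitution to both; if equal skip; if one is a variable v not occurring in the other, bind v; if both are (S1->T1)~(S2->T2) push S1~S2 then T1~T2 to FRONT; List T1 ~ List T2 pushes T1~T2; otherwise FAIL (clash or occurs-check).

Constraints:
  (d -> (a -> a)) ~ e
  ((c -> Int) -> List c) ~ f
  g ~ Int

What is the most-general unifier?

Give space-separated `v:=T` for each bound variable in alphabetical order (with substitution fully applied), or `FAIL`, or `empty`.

step 1: unify (d -> (a -> a)) ~ e  [subst: {-} | 2 pending]
  bind e := (d -> (a -> a))
step 2: unify ((c -> Int) -> List c) ~ f  [subst: {e:=(d -> (a -> a))} | 1 pending]
  bind f := ((c -> Int) -> List c)
step 3: unify g ~ Int  [subst: {e:=(d -> (a -> a)), f:=((c -> Int) -> List c)} | 0 pending]
  bind g := Int

Answer: e:=(d -> (a -> a)) f:=((c -> Int) -> List c) g:=Int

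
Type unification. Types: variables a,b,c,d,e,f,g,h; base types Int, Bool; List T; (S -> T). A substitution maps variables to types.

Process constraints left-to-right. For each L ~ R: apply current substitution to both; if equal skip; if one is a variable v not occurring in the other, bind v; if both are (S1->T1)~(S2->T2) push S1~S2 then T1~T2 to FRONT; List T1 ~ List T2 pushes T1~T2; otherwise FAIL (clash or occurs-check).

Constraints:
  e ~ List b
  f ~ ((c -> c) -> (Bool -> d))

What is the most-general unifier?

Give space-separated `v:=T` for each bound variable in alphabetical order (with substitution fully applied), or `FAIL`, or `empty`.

step 1: unify e ~ List b  [subst: {-} | 1 pending]
  bind e := List b
step 2: unify f ~ ((c -> c) -> (Bool -> d))  [subst: {e:=List b} | 0 pending]
  bind f := ((c -> c) -> (Bool -> d))

Answer: e:=List b f:=((c -> c) -> (Bool -> d))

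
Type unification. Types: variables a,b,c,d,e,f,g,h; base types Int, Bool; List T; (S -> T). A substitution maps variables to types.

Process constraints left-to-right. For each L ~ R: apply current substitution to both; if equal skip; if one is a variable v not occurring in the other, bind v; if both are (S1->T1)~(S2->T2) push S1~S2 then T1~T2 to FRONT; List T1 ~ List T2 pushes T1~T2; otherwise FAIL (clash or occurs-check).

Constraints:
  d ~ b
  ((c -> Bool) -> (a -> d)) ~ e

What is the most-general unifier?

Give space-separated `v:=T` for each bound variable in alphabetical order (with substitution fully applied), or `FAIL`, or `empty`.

step 1: unify d ~ b  [subst: {-} | 1 pending]
  bind d := b
step 2: unify ((c -> Bool) -> (a -> b)) ~ e  [subst: {d:=b} | 0 pending]
  bind e := ((c -> Bool) -> (a -> b))

Answer: d:=b e:=((c -> Bool) -> (a -> b))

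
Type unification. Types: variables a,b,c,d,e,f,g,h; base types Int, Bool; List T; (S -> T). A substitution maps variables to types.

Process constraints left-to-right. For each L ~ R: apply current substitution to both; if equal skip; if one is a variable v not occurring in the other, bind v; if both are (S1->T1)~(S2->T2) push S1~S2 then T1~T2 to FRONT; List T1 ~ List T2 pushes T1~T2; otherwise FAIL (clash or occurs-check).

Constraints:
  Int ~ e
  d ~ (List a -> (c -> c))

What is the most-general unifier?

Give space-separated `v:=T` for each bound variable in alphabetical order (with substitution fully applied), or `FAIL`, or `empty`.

Answer: d:=(List a -> (c -> c)) e:=Int

Derivation:
step 1: unify Int ~ e  [subst: {-} | 1 pending]
  bind e := Int
step 2: unify d ~ (List a -> (c -> c))  [subst: {e:=Int} | 0 pending]
  bind d := (List a -> (c -> c))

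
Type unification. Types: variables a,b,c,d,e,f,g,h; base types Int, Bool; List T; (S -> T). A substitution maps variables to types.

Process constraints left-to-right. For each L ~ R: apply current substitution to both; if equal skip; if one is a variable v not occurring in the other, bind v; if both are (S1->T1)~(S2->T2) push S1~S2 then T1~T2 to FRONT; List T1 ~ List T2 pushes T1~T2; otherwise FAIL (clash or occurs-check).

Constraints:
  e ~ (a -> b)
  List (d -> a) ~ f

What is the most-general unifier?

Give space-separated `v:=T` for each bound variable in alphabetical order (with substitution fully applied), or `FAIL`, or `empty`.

step 1: unify e ~ (a -> b)  [subst: {-} | 1 pending]
  bind e := (a -> b)
step 2: unify List (d -> a) ~ f  [subst: {e:=(a -> b)} | 0 pending]
  bind f := List (d -> a)

Answer: e:=(a -> b) f:=List (d -> a)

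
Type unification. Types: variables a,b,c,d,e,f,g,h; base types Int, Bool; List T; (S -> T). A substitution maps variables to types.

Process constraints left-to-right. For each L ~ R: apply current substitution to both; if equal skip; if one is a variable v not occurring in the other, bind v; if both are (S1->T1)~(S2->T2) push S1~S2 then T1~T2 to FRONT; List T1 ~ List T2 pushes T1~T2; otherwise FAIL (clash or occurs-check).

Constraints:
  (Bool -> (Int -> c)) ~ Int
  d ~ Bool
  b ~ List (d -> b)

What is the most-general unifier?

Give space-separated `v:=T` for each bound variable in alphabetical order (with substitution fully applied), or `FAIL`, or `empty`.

Answer: FAIL

Derivation:
step 1: unify (Bool -> (Int -> c)) ~ Int  [subst: {-} | 2 pending]
  clash: (Bool -> (Int -> c)) vs Int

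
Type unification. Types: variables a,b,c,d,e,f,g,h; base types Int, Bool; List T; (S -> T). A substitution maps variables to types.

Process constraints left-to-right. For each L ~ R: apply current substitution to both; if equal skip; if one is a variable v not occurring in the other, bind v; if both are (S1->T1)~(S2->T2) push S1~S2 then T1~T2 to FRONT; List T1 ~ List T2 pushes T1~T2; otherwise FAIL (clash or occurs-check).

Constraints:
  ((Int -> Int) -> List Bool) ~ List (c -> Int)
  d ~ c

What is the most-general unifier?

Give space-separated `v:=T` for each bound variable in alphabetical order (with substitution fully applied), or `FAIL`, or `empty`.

Answer: FAIL

Derivation:
step 1: unify ((Int -> Int) -> List Bool) ~ List (c -> Int)  [subst: {-} | 1 pending]
  clash: ((Int -> Int) -> List Bool) vs List (c -> Int)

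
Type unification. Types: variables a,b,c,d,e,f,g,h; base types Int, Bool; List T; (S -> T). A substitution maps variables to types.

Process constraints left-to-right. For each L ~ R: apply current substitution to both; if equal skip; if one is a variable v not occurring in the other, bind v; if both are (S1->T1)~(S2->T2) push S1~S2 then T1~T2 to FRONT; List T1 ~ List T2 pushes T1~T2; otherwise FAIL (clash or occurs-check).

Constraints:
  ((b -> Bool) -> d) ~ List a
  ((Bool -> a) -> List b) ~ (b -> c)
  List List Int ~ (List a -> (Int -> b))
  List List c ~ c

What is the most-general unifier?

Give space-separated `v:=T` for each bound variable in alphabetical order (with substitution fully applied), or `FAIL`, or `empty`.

Answer: FAIL

Derivation:
step 1: unify ((b -> Bool) -> d) ~ List a  [subst: {-} | 3 pending]
  clash: ((b -> Bool) -> d) vs List a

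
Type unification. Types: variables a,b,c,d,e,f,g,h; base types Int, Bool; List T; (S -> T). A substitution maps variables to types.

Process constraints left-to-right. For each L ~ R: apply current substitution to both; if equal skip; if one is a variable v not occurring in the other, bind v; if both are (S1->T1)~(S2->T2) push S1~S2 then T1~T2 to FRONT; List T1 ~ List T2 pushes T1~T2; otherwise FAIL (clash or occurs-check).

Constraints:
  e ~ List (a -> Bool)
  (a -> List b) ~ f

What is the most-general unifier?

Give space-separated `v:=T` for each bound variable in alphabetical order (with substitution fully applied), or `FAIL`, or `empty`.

Answer: e:=List (a -> Bool) f:=(a -> List b)

Derivation:
step 1: unify e ~ List (a -> Bool)  [subst: {-} | 1 pending]
  bind e := List (a -> Bool)
step 2: unify (a -> List b) ~ f  [subst: {e:=List (a -> Bool)} | 0 pending]
  bind f := (a -> List b)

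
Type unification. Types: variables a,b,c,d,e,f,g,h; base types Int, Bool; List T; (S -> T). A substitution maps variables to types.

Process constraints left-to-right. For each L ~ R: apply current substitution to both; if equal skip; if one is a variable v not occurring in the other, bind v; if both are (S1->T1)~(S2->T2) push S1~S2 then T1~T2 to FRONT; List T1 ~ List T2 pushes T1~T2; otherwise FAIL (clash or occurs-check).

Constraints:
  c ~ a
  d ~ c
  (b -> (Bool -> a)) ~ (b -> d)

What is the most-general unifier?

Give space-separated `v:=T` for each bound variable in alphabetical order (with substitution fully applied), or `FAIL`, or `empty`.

Answer: FAIL

Derivation:
step 1: unify c ~ a  [subst: {-} | 2 pending]
  bind c := a
step 2: unify d ~ a  [subst: {c:=a} | 1 pending]
  bind d := a
step 3: unify (b -> (Bool -> a)) ~ (b -> a)  [subst: {c:=a, d:=a} | 0 pending]
  -> decompose arrow: push b~b, (Bool -> a)~a
step 4: unify b ~ b  [subst: {c:=a, d:=a} | 1 pending]
  -> identical, skip
step 5: unify (Bool -> a) ~ a  [subst: {c:=a, d:=a} | 0 pending]
  occurs-check fail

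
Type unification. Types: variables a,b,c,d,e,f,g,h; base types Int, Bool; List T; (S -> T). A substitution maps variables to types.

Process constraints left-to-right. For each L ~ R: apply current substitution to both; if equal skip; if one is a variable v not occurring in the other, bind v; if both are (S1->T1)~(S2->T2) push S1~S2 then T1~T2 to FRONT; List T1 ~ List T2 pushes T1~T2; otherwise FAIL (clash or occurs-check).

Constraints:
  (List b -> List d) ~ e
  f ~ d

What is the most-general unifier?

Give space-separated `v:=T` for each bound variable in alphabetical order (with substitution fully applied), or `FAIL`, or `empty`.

Answer: e:=(List b -> List d) f:=d

Derivation:
step 1: unify (List b -> List d) ~ e  [subst: {-} | 1 pending]
  bind e := (List b -> List d)
step 2: unify f ~ d  [subst: {e:=(List b -> List d)} | 0 pending]
  bind f := d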